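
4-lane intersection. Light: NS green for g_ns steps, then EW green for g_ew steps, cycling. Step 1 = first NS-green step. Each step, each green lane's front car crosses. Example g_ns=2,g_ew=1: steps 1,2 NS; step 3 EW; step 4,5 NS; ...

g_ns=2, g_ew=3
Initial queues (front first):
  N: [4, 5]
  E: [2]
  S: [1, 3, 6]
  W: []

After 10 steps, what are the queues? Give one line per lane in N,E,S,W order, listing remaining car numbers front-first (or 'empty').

Step 1 [NS]: N:car4-GO,E:wait,S:car1-GO,W:wait | queues: N=1 E=1 S=2 W=0
Step 2 [NS]: N:car5-GO,E:wait,S:car3-GO,W:wait | queues: N=0 E=1 S=1 W=0
Step 3 [EW]: N:wait,E:car2-GO,S:wait,W:empty | queues: N=0 E=0 S=1 W=0
Step 4 [EW]: N:wait,E:empty,S:wait,W:empty | queues: N=0 E=0 S=1 W=0
Step 5 [EW]: N:wait,E:empty,S:wait,W:empty | queues: N=0 E=0 S=1 W=0
Step 6 [NS]: N:empty,E:wait,S:car6-GO,W:wait | queues: N=0 E=0 S=0 W=0

N: empty
E: empty
S: empty
W: empty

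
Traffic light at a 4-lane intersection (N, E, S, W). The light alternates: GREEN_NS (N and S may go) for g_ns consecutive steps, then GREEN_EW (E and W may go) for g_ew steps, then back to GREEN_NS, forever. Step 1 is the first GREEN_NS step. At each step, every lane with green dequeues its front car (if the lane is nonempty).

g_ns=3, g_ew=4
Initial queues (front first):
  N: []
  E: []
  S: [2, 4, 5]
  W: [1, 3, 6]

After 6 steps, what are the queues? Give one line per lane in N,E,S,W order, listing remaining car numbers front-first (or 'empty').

Step 1 [NS]: N:empty,E:wait,S:car2-GO,W:wait | queues: N=0 E=0 S=2 W=3
Step 2 [NS]: N:empty,E:wait,S:car4-GO,W:wait | queues: N=0 E=0 S=1 W=3
Step 3 [NS]: N:empty,E:wait,S:car5-GO,W:wait | queues: N=0 E=0 S=0 W=3
Step 4 [EW]: N:wait,E:empty,S:wait,W:car1-GO | queues: N=0 E=0 S=0 W=2
Step 5 [EW]: N:wait,E:empty,S:wait,W:car3-GO | queues: N=0 E=0 S=0 W=1
Step 6 [EW]: N:wait,E:empty,S:wait,W:car6-GO | queues: N=0 E=0 S=0 W=0

N: empty
E: empty
S: empty
W: empty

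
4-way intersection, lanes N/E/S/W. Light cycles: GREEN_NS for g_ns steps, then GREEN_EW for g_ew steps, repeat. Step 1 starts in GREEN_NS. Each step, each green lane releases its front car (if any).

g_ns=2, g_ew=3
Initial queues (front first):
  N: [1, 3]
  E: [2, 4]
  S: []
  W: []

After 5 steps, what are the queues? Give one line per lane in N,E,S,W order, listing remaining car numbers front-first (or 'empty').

Step 1 [NS]: N:car1-GO,E:wait,S:empty,W:wait | queues: N=1 E=2 S=0 W=0
Step 2 [NS]: N:car3-GO,E:wait,S:empty,W:wait | queues: N=0 E=2 S=0 W=0
Step 3 [EW]: N:wait,E:car2-GO,S:wait,W:empty | queues: N=0 E=1 S=0 W=0
Step 4 [EW]: N:wait,E:car4-GO,S:wait,W:empty | queues: N=0 E=0 S=0 W=0

N: empty
E: empty
S: empty
W: empty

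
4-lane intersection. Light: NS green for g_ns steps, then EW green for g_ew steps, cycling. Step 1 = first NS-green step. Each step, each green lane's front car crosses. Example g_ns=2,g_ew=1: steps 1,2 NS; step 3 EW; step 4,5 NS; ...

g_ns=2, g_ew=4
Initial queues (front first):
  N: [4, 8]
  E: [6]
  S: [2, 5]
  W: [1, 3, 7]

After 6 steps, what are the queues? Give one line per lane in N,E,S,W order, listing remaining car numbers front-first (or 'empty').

Step 1 [NS]: N:car4-GO,E:wait,S:car2-GO,W:wait | queues: N=1 E=1 S=1 W=3
Step 2 [NS]: N:car8-GO,E:wait,S:car5-GO,W:wait | queues: N=0 E=1 S=0 W=3
Step 3 [EW]: N:wait,E:car6-GO,S:wait,W:car1-GO | queues: N=0 E=0 S=0 W=2
Step 4 [EW]: N:wait,E:empty,S:wait,W:car3-GO | queues: N=0 E=0 S=0 W=1
Step 5 [EW]: N:wait,E:empty,S:wait,W:car7-GO | queues: N=0 E=0 S=0 W=0

N: empty
E: empty
S: empty
W: empty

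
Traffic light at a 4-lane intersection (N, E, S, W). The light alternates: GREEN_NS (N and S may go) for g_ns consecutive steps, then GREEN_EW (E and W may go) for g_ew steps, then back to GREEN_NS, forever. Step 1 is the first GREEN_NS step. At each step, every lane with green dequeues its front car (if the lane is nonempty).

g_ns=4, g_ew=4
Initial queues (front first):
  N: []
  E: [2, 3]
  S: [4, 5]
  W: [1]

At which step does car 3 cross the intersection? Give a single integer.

Step 1 [NS]: N:empty,E:wait,S:car4-GO,W:wait | queues: N=0 E=2 S=1 W=1
Step 2 [NS]: N:empty,E:wait,S:car5-GO,W:wait | queues: N=0 E=2 S=0 W=1
Step 3 [NS]: N:empty,E:wait,S:empty,W:wait | queues: N=0 E=2 S=0 W=1
Step 4 [NS]: N:empty,E:wait,S:empty,W:wait | queues: N=0 E=2 S=0 W=1
Step 5 [EW]: N:wait,E:car2-GO,S:wait,W:car1-GO | queues: N=0 E=1 S=0 W=0
Step 6 [EW]: N:wait,E:car3-GO,S:wait,W:empty | queues: N=0 E=0 S=0 W=0
Car 3 crosses at step 6

6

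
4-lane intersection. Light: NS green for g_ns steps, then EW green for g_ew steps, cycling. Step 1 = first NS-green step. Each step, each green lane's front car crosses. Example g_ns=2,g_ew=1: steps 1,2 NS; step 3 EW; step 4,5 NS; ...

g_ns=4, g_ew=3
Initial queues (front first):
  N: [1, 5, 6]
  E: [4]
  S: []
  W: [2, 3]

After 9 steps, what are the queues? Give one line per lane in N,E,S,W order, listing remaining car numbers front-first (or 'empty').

Step 1 [NS]: N:car1-GO,E:wait,S:empty,W:wait | queues: N=2 E=1 S=0 W=2
Step 2 [NS]: N:car5-GO,E:wait,S:empty,W:wait | queues: N=1 E=1 S=0 W=2
Step 3 [NS]: N:car6-GO,E:wait,S:empty,W:wait | queues: N=0 E=1 S=0 W=2
Step 4 [NS]: N:empty,E:wait,S:empty,W:wait | queues: N=0 E=1 S=0 W=2
Step 5 [EW]: N:wait,E:car4-GO,S:wait,W:car2-GO | queues: N=0 E=0 S=0 W=1
Step 6 [EW]: N:wait,E:empty,S:wait,W:car3-GO | queues: N=0 E=0 S=0 W=0

N: empty
E: empty
S: empty
W: empty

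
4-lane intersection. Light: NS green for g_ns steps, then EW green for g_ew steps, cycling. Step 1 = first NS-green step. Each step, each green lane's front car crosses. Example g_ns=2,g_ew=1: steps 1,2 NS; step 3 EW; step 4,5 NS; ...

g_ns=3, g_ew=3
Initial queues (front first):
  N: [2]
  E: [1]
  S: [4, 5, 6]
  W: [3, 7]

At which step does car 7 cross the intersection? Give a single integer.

Step 1 [NS]: N:car2-GO,E:wait,S:car4-GO,W:wait | queues: N=0 E=1 S=2 W=2
Step 2 [NS]: N:empty,E:wait,S:car5-GO,W:wait | queues: N=0 E=1 S=1 W=2
Step 3 [NS]: N:empty,E:wait,S:car6-GO,W:wait | queues: N=0 E=1 S=0 W=2
Step 4 [EW]: N:wait,E:car1-GO,S:wait,W:car3-GO | queues: N=0 E=0 S=0 W=1
Step 5 [EW]: N:wait,E:empty,S:wait,W:car7-GO | queues: N=0 E=0 S=0 W=0
Car 7 crosses at step 5

5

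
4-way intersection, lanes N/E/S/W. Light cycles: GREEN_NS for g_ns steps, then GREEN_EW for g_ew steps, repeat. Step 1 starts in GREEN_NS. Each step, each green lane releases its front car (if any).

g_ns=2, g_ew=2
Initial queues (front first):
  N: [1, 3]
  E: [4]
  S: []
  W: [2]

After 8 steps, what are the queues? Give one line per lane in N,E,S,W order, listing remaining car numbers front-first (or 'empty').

Step 1 [NS]: N:car1-GO,E:wait,S:empty,W:wait | queues: N=1 E=1 S=0 W=1
Step 2 [NS]: N:car3-GO,E:wait,S:empty,W:wait | queues: N=0 E=1 S=0 W=1
Step 3 [EW]: N:wait,E:car4-GO,S:wait,W:car2-GO | queues: N=0 E=0 S=0 W=0

N: empty
E: empty
S: empty
W: empty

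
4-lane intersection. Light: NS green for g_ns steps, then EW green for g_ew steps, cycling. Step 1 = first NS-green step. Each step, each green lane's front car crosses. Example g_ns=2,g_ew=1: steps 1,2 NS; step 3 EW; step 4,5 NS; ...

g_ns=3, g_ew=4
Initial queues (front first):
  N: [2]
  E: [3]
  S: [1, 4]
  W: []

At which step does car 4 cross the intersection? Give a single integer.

Step 1 [NS]: N:car2-GO,E:wait,S:car1-GO,W:wait | queues: N=0 E=1 S=1 W=0
Step 2 [NS]: N:empty,E:wait,S:car4-GO,W:wait | queues: N=0 E=1 S=0 W=0
Step 3 [NS]: N:empty,E:wait,S:empty,W:wait | queues: N=0 E=1 S=0 W=0
Step 4 [EW]: N:wait,E:car3-GO,S:wait,W:empty | queues: N=0 E=0 S=0 W=0
Car 4 crosses at step 2

2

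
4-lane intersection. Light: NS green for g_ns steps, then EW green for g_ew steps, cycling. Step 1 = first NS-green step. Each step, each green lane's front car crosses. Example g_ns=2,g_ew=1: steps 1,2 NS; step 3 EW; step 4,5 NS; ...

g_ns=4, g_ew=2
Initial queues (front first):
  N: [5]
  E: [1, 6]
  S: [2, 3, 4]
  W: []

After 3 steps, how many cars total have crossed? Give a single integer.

Step 1 [NS]: N:car5-GO,E:wait,S:car2-GO,W:wait | queues: N=0 E=2 S=2 W=0
Step 2 [NS]: N:empty,E:wait,S:car3-GO,W:wait | queues: N=0 E=2 S=1 W=0
Step 3 [NS]: N:empty,E:wait,S:car4-GO,W:wait | queues: N=0 E=2 S=0 W=0
Cars crossed by step 3: 4

Answer: 4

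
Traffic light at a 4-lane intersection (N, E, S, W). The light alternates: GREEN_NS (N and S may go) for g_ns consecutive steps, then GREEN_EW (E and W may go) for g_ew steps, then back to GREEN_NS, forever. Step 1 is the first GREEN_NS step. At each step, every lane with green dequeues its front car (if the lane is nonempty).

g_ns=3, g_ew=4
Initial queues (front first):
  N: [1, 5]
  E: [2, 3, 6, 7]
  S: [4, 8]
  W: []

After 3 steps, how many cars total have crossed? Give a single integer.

Answer: 4

Derivation:
Step 1 [NS]: N:car1-GO,E:wait,S:car4-GO,W:wait | queues: N=1 E=4 S=1 W=0
Step 2 [NS]: N:car5-GO,E:wait,S:car8-GO,W:wait | queues: N=0 E=4 S=0 W=0
Step 3 [NS]: N:empty,E:wait,S:empty,W:wait | queues: N=0 E=4 S=0 W=0
Cars crossed by step 3: 4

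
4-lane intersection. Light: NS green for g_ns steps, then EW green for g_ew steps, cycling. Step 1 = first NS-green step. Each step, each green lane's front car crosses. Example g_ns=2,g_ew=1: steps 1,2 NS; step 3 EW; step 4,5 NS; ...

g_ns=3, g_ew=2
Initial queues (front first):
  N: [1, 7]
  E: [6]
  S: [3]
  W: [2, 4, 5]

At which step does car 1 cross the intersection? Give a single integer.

Step 1 [NS]: N:car1-GO,E:wait,S:car3-GO,W:wait | queues: N=1 E=1 S=0 W=3
Step 2 [NS]: N:car7-GO,E:wait,S:empty,W:wait | queues: N=0 E=1 S=0 W=3
Step 3 [NS]: N:empty,E:wait,S:empty,W:wait | queues: N=0 E=1 S=0 W=3
Step 4 [EW]: N:wait,E:car6-GO,S:wait,W:car2-GO | queues: N=0 E=0 S=0 W=2
Step 5 [EW]: N:wait,E:empty,S:wait,W:car4-GO | queues: N=0 E=0 S=0 W=1
Step 6 [NS]: N:empty,E:wait,S:empty,W:wait | queues: N=0 E=0 S=0 W=1
Step 7 [NS]: N:empty,E:wait,S:empty,W:wait | queues: N=0 E=0 S=0 W=1
Step 8 [NS]: N:empty,E:wait,S:empty,W:wait | queues: N=0 E=0 S=0 W=1
Step 9 [EW]: N:wait,E:empty,S:wait,W:car5-GO | queues: N=0 E=0 S=0 W=0
Car 1 crosses at step 1

1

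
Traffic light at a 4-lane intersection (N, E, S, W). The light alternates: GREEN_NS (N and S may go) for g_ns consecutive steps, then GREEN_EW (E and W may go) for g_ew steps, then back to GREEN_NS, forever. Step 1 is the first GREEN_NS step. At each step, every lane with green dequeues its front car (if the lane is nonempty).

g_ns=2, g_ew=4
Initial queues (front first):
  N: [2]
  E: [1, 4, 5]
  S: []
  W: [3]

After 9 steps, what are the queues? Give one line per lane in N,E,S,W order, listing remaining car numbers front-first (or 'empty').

Step 1 [NS]: N:car2-GO,E:wait,S:empty,W:wait | queues: N=0 E=3 S=0 W=1
Step 2 [NS]: N:empty,E:wait,S:empty,W:wait | queues: N=0 E=3 S=0 W=1
Step 3 [EW]: N:wait,E:car1-GO,S:wait,W:car3-GO | queues: N=0 E=2 S=0 W=0
Step 4 [EW]: N:wait,E:car4-GO,S:wait,W:empty | queues: N=0 E=1 S=0 W=0
Step 5 [EW]: N:wait,E:car5-GO,S:wait,W:empty | queues: N=0 E=0 S=0 W=0

N: empty
E: empty
S: empty
W: empty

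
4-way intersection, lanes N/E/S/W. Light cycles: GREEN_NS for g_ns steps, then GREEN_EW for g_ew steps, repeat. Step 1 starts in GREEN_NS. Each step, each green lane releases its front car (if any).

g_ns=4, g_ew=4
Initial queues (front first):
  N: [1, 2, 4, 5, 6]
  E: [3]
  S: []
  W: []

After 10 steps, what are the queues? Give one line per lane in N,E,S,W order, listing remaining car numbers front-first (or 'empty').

Step 1 [NS]: N:car1-GO,E:wait,S:empty,W:wait | queues: N=4 E=1 S=0 W=0
Step 2 [NS]: N:car2-GO,E:wait,S:empty,W:wait | queues: N=3 E=1 S=0 W=0
Step 3 [NS]: N:car4-GO,E:wait,S:empty,W:wait | queues: N=2 E=1 S=0 W=0
Step 4 [NS]: N:car5-GO,E:wait,S:empty,W:wait | queues: N=1 E=1 S=0 W=0
Step 5 [EW]: N:wait,E:car3-GO,S:wait,W:empty | queues: N=1 E=0 S=0 W=0
Step 6 [EW]: N:wait,E:empty,S:wait,W:empty | queues: N=1 E=0 S=0 W=0
Step 7 [EW]: N:wait,E:empty,S:wait,W:empty | queues: N=1 E=0 S=0 W=0
Step 8 [EW]: N:wait,E:empty,S:wait,W:empty | queues: N=1 E=0 S=0 W=0
Step 9 [NS]: N:car6-GO,E:wait,S:empty,W:wait | queues: N=0 E=0 S=0 W=0

N: empty
E: empty
S: empty
W: empty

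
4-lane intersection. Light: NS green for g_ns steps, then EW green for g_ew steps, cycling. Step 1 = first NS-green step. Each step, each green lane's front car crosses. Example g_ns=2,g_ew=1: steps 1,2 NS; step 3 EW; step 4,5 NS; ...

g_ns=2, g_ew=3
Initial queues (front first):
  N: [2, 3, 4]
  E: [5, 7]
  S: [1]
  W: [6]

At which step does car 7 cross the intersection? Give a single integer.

Step 1 [NS]: N:car2-GO,E:wait,S:car1-GO,W:wait | queues: N=2 E=2 S=0 W=1
Step 2 [NS]: N:car3-GO,E:wait,S:empty,W:wait | queues: N=1 E=2 S=0 W=1
Step 3 [EW]: N:wait,E:car5-GO,S:wait,W:car6-GO | queues: N=1 E=1 S=0 W=0
Step 4 [EW]: N:wait,E:car7-GO,S:wait,W:empty | queues: N=1 E=0 S=0 W=0
Step 5 [EW]: N:wait,E:empty,S:wait,W:empty | queues: N=1 E=0 S=0 W=0
Step 6 [NS]: N:car4-GO,E:wait,S:empty,W:wait | queues: N=0 E=0 S=0 W=0
Car 7 crosses at step 4

4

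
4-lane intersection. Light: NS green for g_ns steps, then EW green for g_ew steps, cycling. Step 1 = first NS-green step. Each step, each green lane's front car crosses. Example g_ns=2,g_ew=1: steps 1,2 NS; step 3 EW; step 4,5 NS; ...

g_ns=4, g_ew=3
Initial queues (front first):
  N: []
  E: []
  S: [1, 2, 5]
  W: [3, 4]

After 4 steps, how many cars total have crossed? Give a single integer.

Answer: 3

Derivation:
Step 1 [NS]: N:empty,E:wait,S:car1-GO,W:wait | queues: N=0 E=0 S=2 W=2
Step 2 [NS]: N:empty,E:wait,S:car2-GO,W:wait | queues: N=0 E=0 S=1 W=2
Step 3 [NS]: N:empty,E:wait,S:car5-GO,W:wait | queues: N=0 E=0 S=0 W=2
Step 4 [NS]: N:empty,E:wait,S:empty,W:wait | queues: N=0 E=0 S=0 W=2
Cars crossed by step 4: 3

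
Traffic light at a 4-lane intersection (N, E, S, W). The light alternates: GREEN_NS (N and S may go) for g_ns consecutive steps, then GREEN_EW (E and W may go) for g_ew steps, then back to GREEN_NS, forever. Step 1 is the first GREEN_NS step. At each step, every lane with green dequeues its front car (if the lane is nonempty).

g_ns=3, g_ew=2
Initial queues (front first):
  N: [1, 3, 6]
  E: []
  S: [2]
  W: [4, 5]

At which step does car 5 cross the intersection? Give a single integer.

Step 1 [NS]: N:car1-GO,E:wait,S:car2-GO,W:wait | queues: N=2 E=0 S=0 W=2
Step 2 [NS]: N:car3-GO,E:wait,S:empty,W:wait | queues: N=1 E=0 S=0 W=2
Step 3 [NS]: N:car6-GO,E:wait,S:empty,W:wait | queues: N=0 E=0 S=0 W=2
Step 4 [EW]: N:wait,E:empty,S:wait,W:car4-GO | queues: N=0 E=0 S=0 W=1
Step 5 [EW]: N:wait,E:empty,S:wait,W:car5-GO | queues: N=0 E=0 S=0 W=0
Car 5 crosses at step 5

5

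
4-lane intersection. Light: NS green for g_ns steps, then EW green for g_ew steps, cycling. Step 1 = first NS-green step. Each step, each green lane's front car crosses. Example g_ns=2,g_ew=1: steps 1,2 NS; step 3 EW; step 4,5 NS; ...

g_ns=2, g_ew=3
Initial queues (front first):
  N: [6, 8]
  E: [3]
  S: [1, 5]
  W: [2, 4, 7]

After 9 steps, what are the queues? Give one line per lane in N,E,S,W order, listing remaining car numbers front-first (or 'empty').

Step 1 [NS]: N:car6-GO,E:wait,S:car1-GO,W:wait | queues: N=1 E=1 S=1 W=3
Step 2 [NS]: N:car8-GO,E:wait,S:car5-GO,W:wait | queues: N=0 E=1 S=0 W=3
Step 3 [EW]: N:wait,E:car3-GO,S:wait,W:car2-GO | queues: N=0 E=0 S=0 W=2
Step 4 [EW]: N:wait,E:empty,S:wait,W:car4-GO | queues: N=0 E=0 S=0 W=1
Step 5 [EW]: N:wait,E:empty,S:wait,W:car7-GO | queues: N=0 E=0 S=0 W=0

N: empty
E: empty
S: empty
W: empty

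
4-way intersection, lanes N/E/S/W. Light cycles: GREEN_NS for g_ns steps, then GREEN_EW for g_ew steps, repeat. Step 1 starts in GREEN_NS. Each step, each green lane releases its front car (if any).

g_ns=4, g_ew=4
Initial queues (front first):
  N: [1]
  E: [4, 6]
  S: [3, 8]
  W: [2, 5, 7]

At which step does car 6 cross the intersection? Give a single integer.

Step 1 [NS]: N:car1-GO,E:wait,S:car3-GO,W:wait | queues: N=0 E=2 S=1 W=3
Step 2 [NS]: N:empty,E:wait,S:car8-GO,W:wait | queues: N=0 E=2 S=0 W=3
Step 3 [NS]: N:empty,E:wait,S:empty,W:wait | queues: N=0 E=2 S=0 W=3
Step 4 [NS]: N:empty,E:wait,S:empty,W:wait | queues: N=0 E=2 S=0 W=3
Step 5 [EW]: N:wait,E:car4-GO,S:wait,W:car2-GO | queues: N=0 E=1 S=0 W=2
Step 6 [EW]: N:wait,E:car6-GO,S:wait,W:car5-GO | queues: N=0 E=0 S=0 W=1
Step 7 [EW]: N:wait,E:empty,S:wait,W:car7-GO | queues: N=0 E=0 S=0 W=0
Car 6 crosses at step 6

6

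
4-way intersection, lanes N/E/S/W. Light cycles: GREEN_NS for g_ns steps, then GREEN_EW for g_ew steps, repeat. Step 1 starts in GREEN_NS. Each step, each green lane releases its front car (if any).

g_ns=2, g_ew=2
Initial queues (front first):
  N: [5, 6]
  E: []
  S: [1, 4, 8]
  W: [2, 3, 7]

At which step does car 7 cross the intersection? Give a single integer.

Step 1 [NS]: N:car5-GO,E:wait,S:car1-GO,W:wait | queues: N=1 E=0 S=2 W=3
Step 2 [NS]: N:car6-GO,E:wait,S:car4-GO,W:wait | queues: N=0 E=0 S=1 W=3
Step 3 [EW]: N:wait,E:empty,S:wait,W:car2-GO | queues: N=0 E=0 S=1 W=2
Step 4 [EW]: N:wait,E:empty,S:wait,W:car3-GO | queues: N=0 E=0 S=1 W=1
Step 5 [NS]: N:empty,E:wait,S:car8-GO,W:wait | queues: N=0 E=0 S=0 W=1
Step 6 [NS]: N:empty,E:wait,S:empty,W:wait | queues: N=0 E=0 S=0 W=1
Step 7 [EW]: N:wait,E:empty,S:wait,W:car7-GO | queues: N=0 E=0 S=0 W=0
Car 7 crosses at step 7

7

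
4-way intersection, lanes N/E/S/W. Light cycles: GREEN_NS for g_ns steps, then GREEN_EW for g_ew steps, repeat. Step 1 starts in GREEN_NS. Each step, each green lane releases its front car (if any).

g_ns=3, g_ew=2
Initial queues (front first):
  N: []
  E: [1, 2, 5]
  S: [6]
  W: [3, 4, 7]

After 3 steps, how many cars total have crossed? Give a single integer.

Answer: 1

Derivation:
Step 1 [NS]: N:empty,E:wait,S:car6-GO,W:wait | queues: N=0 E=3 S=0 W=3
Step 2 [NS]: N:empty,E:wait,S:empty,W:wait | queues: N=0 E=3 S=0 W=3
Step 3 [NS]: N:empty,E:wait,S:empty,W:wait | queues: N=0 E=3 S=0 W=3
Cars crossed by step 3: 1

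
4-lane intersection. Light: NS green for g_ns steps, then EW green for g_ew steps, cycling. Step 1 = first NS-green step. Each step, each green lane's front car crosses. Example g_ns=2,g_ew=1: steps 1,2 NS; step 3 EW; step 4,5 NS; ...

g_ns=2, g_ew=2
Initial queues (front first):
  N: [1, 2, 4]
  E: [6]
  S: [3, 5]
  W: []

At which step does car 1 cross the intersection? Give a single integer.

Step 1 [NS]: N:car1-GO,E:wait,S:car3-GO,W:wait | queues: N=2 E=1 S=1 W=0
Step 2 [NS]: N:car2-GO,E:wait,S:car5-GO,W:wait | queues: N=1 E=1 S=0 W=0
Step 3 [EW]: N:wait,E:car6-GO,S:wait,W:empty | queues: N=1 E=0 S=0 W=0
Step 4 [EW]: N:wait,E:empty,S:wait,W:empty | queues: N=1 E=0 S=0 W=0
Step 5 [NS]: N:car4-GO,E:wait,S:empty,W:wait | queues: N=0 E=0 S=0 W=0
Car 1 crosses at step 1

1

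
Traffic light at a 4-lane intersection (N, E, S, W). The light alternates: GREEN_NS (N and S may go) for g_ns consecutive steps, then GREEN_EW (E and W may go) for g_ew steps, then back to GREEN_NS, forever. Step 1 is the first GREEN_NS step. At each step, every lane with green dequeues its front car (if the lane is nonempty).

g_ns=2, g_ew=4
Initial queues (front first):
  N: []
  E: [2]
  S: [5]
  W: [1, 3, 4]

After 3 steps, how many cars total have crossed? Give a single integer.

Answer: 3

Derivation:
Step 1 [NS]: N:empty,E:wait,S:car5-GO,W:wait | queues: N=0 E=1 S=0 W=3
Step 2 [NS]: N:empty,E:wait,S:empty,W:wait | queues: N=0 E=1 S=0 W=3
Step 3 [EW]: N:wait,E:car2-GO,S:wait,W:car1-GO | queues: N=0 E=0 S=0 W=2
Cars crossed by step 3: 3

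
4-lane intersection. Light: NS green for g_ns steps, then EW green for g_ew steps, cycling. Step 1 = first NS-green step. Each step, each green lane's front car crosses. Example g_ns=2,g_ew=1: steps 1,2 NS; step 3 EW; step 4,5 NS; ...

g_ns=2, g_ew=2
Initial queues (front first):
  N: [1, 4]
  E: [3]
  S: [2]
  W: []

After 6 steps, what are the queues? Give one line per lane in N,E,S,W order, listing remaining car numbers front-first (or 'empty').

Step 1 [NS]: N:car1-GO,E:wait,S:car2-GO,W:wait | queues: N=1 E=1 S=0 W=0
Step 2 [NS]: N:car4-GO,E:wait,S:empty,W:wait | queues: N=0 E=1 S=0 W=0
Step 3 [EW]: N:wait,E:car3-GO,S:wait,W:empty | queues: N=0 E=0 S=0 W=0

N: empty
E: empty
S: empty
W: empty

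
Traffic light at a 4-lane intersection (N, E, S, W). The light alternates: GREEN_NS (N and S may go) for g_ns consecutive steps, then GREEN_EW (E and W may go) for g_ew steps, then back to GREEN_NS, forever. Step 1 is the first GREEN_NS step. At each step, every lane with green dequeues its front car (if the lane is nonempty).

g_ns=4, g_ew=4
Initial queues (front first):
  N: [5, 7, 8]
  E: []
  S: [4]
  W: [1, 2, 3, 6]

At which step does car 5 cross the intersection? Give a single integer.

Step 1 [NS]: N:car5-GO,E:wait,S:car4-GO,W:wait | queues: N=2 E=0 S=0 W=4
Step 2 [NS]: N:car7-GO,E:wait,S:empty,W:wait | queues: N=1 E=0 S=0 W=4
Step 3 [NS]: N:car8-GO,E:wait,S:empty,W:wait | queues: N=0 E=0 S=0 W=4
Step 4 [NS]: N:empty,E:wait,S:empty,W:wait | queues: N=0 E=0 S=0 W=4
Step 5 [EW]: N:wait,E:empty,S:wait,W:car1-GO | queues: N=0 E=0 S=0 W=3
Step 6 [EW]: N:wait,E:empty,S:wait,W:car2-GO | queues: N=0 E=0 S=0 W=2
Step 7 [EW]: N:wait,E:empty,S:wait,W:car3-GO | queues: N=0 E=0 S=0 W=1
Step 8 [EW]: N:wait,E:empty,S:wait,W:car6-GO | queues: N=0 E=0 S=0 W=0
Car 5 crosses at step 1

1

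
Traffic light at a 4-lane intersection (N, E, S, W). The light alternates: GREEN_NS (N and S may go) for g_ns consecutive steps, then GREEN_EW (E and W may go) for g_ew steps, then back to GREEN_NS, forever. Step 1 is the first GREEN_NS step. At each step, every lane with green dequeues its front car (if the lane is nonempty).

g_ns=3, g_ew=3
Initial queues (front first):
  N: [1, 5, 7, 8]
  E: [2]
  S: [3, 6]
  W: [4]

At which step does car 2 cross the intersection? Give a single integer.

Step 1 [NS]: N:car1-GO,E:wait,S:car3-GO,W:wait | queues: N=3 E=1 S=1 W=1
Step 2 [NS]: N:car5-GO,E:wait,S:car6-GO,W:wait | queues: N=2 E=1 S=0 W=1
Step 3 [NS]: N:car7-GO,E:wait,S:empty,W:wait | queues: N=1 E=1 S=0 W=1
Step 4 [EW]: N:wait,E:car2-GO,S:wait,W:car4-GO | queues: N=1 E=0 S=0 W=0
Step 5 [EW]: N:wait,E:empty,S:wait,W:empty | queues: N=1 E=0 S=0 W=0
Step 6 [EW]: N:wait,E:empty,S:wait,W:empty | queues: N=1 E=0 S=0 W=0
Step 7 [NS]: N:car8-GO,E:wait,S:empty,W:wait | queues: N=0 E=0 S=0 W=0
Car 2 crosses at step 4

4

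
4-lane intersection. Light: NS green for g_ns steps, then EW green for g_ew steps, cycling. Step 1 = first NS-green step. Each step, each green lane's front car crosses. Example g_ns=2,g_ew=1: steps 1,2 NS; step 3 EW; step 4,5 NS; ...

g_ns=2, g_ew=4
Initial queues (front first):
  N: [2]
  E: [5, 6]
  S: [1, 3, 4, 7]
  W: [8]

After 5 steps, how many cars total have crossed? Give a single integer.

Answer: 6

Derivation:
Step 1 [NS]: N:car2-GO,E:wait,S:car1-GO,W:wait | queues: N=0 E=2 S=3 W=1
Step 2 [NS]: N:empty,E:wait,S:car3-GO,W:wait | queues: N=0 E=2 S=2 W=1
Step 3 [EW]: N:wait,E:car5-GO,S:wait,W:car8-GO | queues: N=0 E=1 S=2 W=0
Step 4 [EW]: N:wait,E:car6-GO,S:wait,W:empty | queues: N=0 E=0 S=2 W=0
Step 5 [EW]: N:wait,E:empty,S:wait,W:empty | queues: N=0 E=0 S=2 W=0
Cars crossed by step 5: 6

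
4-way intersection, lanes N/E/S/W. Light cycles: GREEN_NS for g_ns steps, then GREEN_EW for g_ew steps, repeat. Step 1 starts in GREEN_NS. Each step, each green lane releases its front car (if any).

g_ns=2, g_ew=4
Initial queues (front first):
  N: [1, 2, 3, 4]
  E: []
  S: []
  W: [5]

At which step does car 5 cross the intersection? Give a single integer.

Step 1 [NS]: N:car1-GO,E:wait,S:empty,W:wait | queues: N=3 E=0 S=0 W=1
Step 2 [NS]: N:car2-GO,E:wait,S:empty,W:wait | queues: N=2 E=0 S=0 W=1
Step 3 [EW]: N:wait,E:empty,S:wait,W:car5-GO | queues: N=2 E=0 S=0 W=0
Step 4 [EW]: N:wait,E:empty,S:wait,W:empty | queues: N=2 E=0 S=0 W=0
Step 5 [EW]: N:wait,E:empty,S:wait,W:empty | queues: N=2 E=0 S=0 W=0
Step 6 [EW]: N:wait,E:empty,S:wait,W:empty | queues: N=2 E=0 S=0 W=0
Step 7 [NS]: N:car3-GO,E:wait,S:empty,W:wait | queues: N=1 E=0 S=0 W=0
Step 8 [NS]: N:car4-GO,E:wait,S:empty,W:wait | queues: N=0 E=0 S=0 W=0
Car 5 crosses at step 3

3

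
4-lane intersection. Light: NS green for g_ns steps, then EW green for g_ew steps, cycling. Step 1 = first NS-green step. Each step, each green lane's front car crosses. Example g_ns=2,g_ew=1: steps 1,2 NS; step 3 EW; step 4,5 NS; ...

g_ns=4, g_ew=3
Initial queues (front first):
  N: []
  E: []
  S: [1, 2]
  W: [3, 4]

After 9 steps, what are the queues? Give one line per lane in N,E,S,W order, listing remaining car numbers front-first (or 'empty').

Step 1 [NS]: N:empty,E:wait,S:car1-GO,W:wait | queues: N=0 E=0 S=1 W=2
Step 2 [NS]: N:empty,E:wait,S:car2-GO,W:wait | queues: N=0 E=0 S=0 W=2
Step 3 [NS]: N:empty,E:wait,S:empty,W:wait | queues: N=0 E=0 S=0 W=2
Step 4 [NS]: N:empty,E:wait,S:empty,W:wait | queues: N=0 E=0 S=0 W=2
Step 5 [EW]: N:wait,E:empty,S:wait,W:car3-GO | queues: N=0 E=0 S=0 W=1
Step 6 [EW]: N:wait,E:empty,S:wait,W:car4-GO | queues: N=0 E=0 S=0 W=0

N: empty
E: empty
S: empty
W: empty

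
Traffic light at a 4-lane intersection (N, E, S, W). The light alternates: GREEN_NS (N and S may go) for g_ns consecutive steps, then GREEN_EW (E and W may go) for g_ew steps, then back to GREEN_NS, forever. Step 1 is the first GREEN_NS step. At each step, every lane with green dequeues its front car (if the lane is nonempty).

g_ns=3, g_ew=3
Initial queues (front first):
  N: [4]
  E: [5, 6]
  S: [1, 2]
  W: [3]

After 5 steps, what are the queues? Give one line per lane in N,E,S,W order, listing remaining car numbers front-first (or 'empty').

Step 1 [NS]: N:car4-GO,E:wait,S:car1-GO,W:wait | queues: N=0 E=2 S=1 W=1
Step 2 [NS]: N:empty,E:wait,S:car2-GO,W:wait | queues: N=0 E=2 S=0 W=1
Step 3 [NS]: N:empty,E:wait,S:empty,W:wait | queues: N=0 E=2 S=0 W=1
Step 4 [EW]: N:wait,E:car5-GO,S:wait,W:car3-GO | queues: N=0 E=1 S=0 W=0
Step 5 [EW]: N:wait,E:car6-GO,S:wait,W:empty | queues: N=0 E=0 S=0 W=0

N: empty
E: empty
S: empty
W: empty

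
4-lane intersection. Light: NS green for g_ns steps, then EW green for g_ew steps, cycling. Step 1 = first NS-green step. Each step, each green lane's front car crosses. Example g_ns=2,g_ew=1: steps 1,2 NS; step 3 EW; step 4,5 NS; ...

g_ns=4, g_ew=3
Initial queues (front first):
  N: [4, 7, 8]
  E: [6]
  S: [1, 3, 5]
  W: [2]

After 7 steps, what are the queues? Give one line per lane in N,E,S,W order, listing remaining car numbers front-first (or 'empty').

Step 1 [NS]: N:car4-GO,E:wait,S:car1-GO,W:wait | queues: N=2 E=1 S=2 W=1
Step 2 [NS]: N:car7-GO,E:wait,S:car3-GO,W:wait | queues: N=1 E=1 S=1 W=1
Step 3 [NS]: N:car8-GO,E:wait,S:car5-GO,W:wait | queues: N=0 E=1 S=0 W=1
Step 4 [NS]: N:empty,E:wait,S:empty,W:wait | queues: N=0 E=1 S=0 W=1
Step 5 [EW]: N:wait,E:car6-GO,S:wait,W:car2-GO | queues: N=0 E=0 S=0 W=0

N: empty
E: empty
S: empty
W: empty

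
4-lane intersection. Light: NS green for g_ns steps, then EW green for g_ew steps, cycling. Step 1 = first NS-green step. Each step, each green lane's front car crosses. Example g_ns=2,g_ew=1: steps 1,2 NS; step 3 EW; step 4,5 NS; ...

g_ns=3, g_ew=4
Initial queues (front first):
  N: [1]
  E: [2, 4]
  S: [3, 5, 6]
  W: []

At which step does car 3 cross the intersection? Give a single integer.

Step 1 [NS]: N:car1-GO,E:wait,S:car3-GO,W:wait | queues: N=0 E=2 S=2 W=0
Step 2 [NS]: N:empty,E:wait,S:car5-GO,W:wait | queues: N=0 E=2 S=1 W=0
Step 3 [NS]: N:empty,E:wait,S:car6-GO,W:wait | queues: N=0 E=2 S=0 W=0
Step 4 [EW]: N:wait,E:car2-GO,S:wait,W:empty | queues: N=0 E=1 S=0 W=0
Step 5 [EW]: N:wait,E:car4-GO,S:wait,W:empty | queues: N=0 E=0 S=0 W=0
Car 3 crosses at step 1

1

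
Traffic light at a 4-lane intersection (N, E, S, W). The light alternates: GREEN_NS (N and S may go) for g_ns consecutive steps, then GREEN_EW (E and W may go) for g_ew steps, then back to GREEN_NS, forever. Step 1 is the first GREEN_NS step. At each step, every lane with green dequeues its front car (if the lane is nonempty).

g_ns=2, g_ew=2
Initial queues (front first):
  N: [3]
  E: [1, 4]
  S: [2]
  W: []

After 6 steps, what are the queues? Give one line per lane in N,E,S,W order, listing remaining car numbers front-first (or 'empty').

Step 1 [NS]: N:car3-GO,E:wait,S:car2-GO,W:wait | queues: N=0 E=2 S=0 W=0
Step 2 [NS]: N:empty,E:wait,S:empty,W:wait | queues: N=0 E=2 S=0 W=0
Step 3 [EW]: N:wait,E:car1-GO,S:wait,W:empty | queues: N=0 E=1 S=0 W=0
Step 4 [EW]: N:wait,E:car4-GO,S:wait,W:empty | queues: N=0 E=0 S=0 W=0

N: empty
E: empty
S: empty
W: empty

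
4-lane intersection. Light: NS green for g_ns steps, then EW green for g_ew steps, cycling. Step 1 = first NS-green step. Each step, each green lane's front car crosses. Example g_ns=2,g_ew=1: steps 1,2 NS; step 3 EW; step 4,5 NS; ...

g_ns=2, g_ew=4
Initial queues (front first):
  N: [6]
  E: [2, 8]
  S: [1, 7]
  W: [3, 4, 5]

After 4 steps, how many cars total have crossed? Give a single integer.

Step 1 [NS]: N:car6-GO,E:wait,S:car1-GO,W:wait | queues: N=0 E=2 S=1 W=3
Step 2 [NS]: N:empty,E:wait,S:car7-GO,W:wait | queues: N=0 E=2 S=0 W=3
Step 3 [EW]: N:wait,E:car2-GO,S:wait,W:car3-GO | queues: N=0 E=1 S=0 W=2
Step 4 [EW]: N:wait,E:car8-GO,S:wait,W:car4-GO | queues: N=0 E=0 S=0 W=1
Cars crossed by step 4: 7

Answer: 7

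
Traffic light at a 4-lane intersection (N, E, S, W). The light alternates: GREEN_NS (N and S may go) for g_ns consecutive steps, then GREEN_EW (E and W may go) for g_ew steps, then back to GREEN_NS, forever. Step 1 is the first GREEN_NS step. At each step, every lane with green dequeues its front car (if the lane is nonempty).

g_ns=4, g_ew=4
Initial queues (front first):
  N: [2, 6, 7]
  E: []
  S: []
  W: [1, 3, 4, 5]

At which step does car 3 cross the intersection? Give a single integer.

Step 1 [NS]: N:car2-GO,E:wait,S:empty,W:wait | queues: N=2 E=0 S=0 W=4
Step 2 [NS]: N:car6-GO,E:wait,S:empty,W:wait | queues: N=1 E=0 S=0 W=4
Step 3 [NS]: N:car7-GO,E:wait,S:empty,W:wait | queues: N=0 E=0 S=0 W=4
Step 4 [NS]: N:empty,E:wait,S:empty,W:wait | queues: N=0 E=0 S=0 W=4
Step 5 [EW]: N:wait,E:empty,S:wait,W:car1-GO | queues: N=0 E=0 S=0 W=3
Step 6 [EW]: N:wait,E:empty,S:wait,W:car3-GO | queues: N=0 E=0 S=0 W=2
Step 7 [EW]: N:wait,E:empty,S:wait,W:car4-GO | queues: N=0 E=0 S=0 W=1
Step 8 [EW]: N:wait,E:empty,S:wait,W:car5-GO | queues: N=0 E=0 S=0 W=0
Car 3 crosses at step 6

6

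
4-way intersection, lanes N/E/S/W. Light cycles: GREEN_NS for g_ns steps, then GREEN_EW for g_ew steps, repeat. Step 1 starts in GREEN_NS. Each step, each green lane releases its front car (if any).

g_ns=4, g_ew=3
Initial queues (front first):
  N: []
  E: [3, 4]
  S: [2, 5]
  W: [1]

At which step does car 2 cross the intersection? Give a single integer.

Step 1 [NS]: N:empty,E:wait,S:car2-GO,W:wait | queues: N=0 E=2 S=1 W=1
Step 2 [NS]: N:empty,E:wait,S:car5-GO,W:wait | queues: N=0 E=2 S=0 W=1
Step 3 [NS]: N:empty,E:wait,S:empty,W:wait | queues: N=0 E=2 S=0 W=1
Step 4 [NS]: N:empty,E:wait,S:empty,W:wait | queues: N=0 E=2 S=0 W=1
Step 5 [EW]: N:wait,E:car3-GO,S:wait,W:car1-GO | queues: N=0 E=1 S=0 W=0
Step 6 [EW]: N:wait,E:car4-GO,S:wait,W:empty | queues: N=0 E=0 S=0 W=0
Car 2 crosses at step 1

1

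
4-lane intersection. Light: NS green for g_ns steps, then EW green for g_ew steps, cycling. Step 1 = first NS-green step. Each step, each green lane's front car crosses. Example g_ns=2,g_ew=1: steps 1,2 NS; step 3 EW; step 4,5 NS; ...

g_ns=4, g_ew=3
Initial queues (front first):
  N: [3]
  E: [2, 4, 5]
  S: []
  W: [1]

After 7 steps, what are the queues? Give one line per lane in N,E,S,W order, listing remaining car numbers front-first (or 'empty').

Step 1 [NS]: N:car3-GO,E:wait,S:empty,W:wait | queues: N=0 E=3 S=0 W=1
Step 2 [NS]: N:empty,E:wait,S:empty,W:wait | queues: N=0 E=3 S=0 W=1
Step 3 [NS]: N:empty,E:wait,S:empty,W:wait | queues: N=0 E=3 S=0 W=1
Step 4 [NS]: N:empty,E:wait,S:empty,W:wait | queues: N=0 E=3 S=0 W=1
Step 5 [EW]: N:wait,E:car2-GO,S:wait,W:car1-GO | queues: N=0 E=2 S=0 W=0
Step 6 [EW]: N:wait,E:car4-GO,S:wait,W:empty | queues: N=0 E=1 S=0 W=0
Step 7 [EW]: N:wait,E:car5-GO,S:wait,W:empty | queues: N=0 E=0 S=0 W=0

N: empty
E: empty
S: empty
W: empty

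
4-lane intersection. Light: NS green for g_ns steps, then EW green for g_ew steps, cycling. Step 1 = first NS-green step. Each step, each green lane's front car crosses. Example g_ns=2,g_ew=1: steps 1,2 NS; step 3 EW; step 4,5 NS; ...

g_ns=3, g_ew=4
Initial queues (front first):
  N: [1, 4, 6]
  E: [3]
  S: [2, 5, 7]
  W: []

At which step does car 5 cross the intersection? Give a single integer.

Step 1 [NS]: N:car1-GO,E:wait,S:car2-GO,W:wait | queues: N=2 E=1 S=2 W=0
Step 2 [NS]: N:car4-GO,E:wait,S:car5-GO,W:wait | queues: N=1 E=1 S=1 W=0
Step 3 [NS]: N:car6-GO,E:wait,S:car7-GO,W:wait | queues: N=0 E=1 S=0 W=0
Step 4 [EW]: N:wait,E:car3-GO,S:wait,W:empty | queues: N=0 E=0 S=0 W=0
Car 5 crosses at step 2

2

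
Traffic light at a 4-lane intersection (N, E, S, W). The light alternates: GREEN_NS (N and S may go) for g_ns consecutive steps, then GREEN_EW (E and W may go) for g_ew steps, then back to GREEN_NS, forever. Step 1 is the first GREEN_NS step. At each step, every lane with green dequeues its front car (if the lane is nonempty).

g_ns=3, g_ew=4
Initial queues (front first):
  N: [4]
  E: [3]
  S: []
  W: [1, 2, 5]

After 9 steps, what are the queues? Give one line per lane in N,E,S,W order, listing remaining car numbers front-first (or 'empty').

Step 1 [NS]: N:car4-GO,E:wait,S:empty,W:wait | queues: N=0 E=1 S=0 W=3
Step 2 [NS]: N:empty,E:wait,S:empty,W:wait | queues: N=0 E=1 S=0 W=3
Step 3 [NS]: N:empty,E:wait,S:empty,W:wait | queues: N=0 E=1 S=0 W=3
Step 4 [EW]: N:wait,E:car3-GO,S:wait,W:car1-GO | queues: N=0 E=0 S=0 W=2
Step 5 [EW]: N:wait,E:empty,S:wait,W:car2-GO | queues: N=0 E=0 S=0 W=1
Step 6 [EW]: N:wait,E:empty,S:wait,W:car5-GO | queues: N=0 E=0 S=0 W=0

N: empty
E: empty
S: empty
W: empty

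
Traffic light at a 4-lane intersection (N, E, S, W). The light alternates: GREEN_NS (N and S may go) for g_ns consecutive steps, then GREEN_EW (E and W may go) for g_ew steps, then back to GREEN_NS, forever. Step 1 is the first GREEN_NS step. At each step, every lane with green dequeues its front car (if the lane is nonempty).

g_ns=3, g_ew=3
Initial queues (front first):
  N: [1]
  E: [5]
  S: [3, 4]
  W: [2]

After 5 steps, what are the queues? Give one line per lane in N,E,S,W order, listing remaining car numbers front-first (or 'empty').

Step 1 [NS]: N:car1-GO,E:wait,S:car3-GO,W:wait | queues: N=0 E=1 S=1 W=1
Step 2 [NS]: N:empty,E:wait,S:car4-GO,W:wait | queues: N=0 E=1 S=0 W=1
Step 3 [NS]: N:empty,E:wait,S:empty,W:wait | queues: N=0 E=1 S=0 W=1
Step 4 [EW]: N:wait,E:car5-GO,S:wait,W:car2-GO | queues: N=0 E=0 S=0 W=0

N: empty
E: empty
S: empty
W: empty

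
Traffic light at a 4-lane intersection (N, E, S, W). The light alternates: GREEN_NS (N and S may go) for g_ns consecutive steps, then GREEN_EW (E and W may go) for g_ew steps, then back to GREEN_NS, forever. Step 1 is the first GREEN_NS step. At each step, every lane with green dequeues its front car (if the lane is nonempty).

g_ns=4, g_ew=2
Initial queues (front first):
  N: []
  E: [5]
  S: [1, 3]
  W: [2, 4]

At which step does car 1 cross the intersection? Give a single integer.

Step 1 [NS]: N:empty,E:wait,S:car1-GO,W:wait | queues: N=0 E=1 S=1 W=2
Step 2 [NS]: N:empty,E:wait,S:car3-GO,W:wait | queues: N=0 E=1 S=0 W=2
Step 3 [NS]: N:empty,E:wait,S:empty,W:wait | queues: N=0 E=1 S=0 W=2
Step 4 [NS]: N:empty,E:wait,S:empty,W:wait | queues: N=0 E=1 S=0 W=2
Step 5 [EW]: N:wait,E:car5-GO,S:wait,W:car2-GO | queues: N=0 E=0 S=0 W=1
Step 6 [EW]: N:wait,E:empty,S:wait,W:car4-GO | queues: N=0 E=0 S=0 W=0
Car 1 crosses at step 1

1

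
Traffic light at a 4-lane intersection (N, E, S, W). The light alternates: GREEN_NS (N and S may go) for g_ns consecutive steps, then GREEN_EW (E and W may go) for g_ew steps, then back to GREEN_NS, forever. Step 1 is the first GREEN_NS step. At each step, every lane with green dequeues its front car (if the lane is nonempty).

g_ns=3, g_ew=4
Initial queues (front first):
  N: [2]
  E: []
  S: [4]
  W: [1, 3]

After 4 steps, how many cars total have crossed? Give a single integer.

Step 1 [NS]: N:car2-GO,E:wait,S:car4-GO,W:wait | queues: N=0 E=0 S=0 W=2
Step 2 [NS]: N:empty,E:wait,S:empty,W:wait | queues: N=0 E=0 S=0 W=2
Step 3 [NS]: N:empty,E:wait,S:empty,W:wait | queues: N=0 E=0 S=0 W=2
Step 4 [EW]: N:wait,E:empty,S:wait,W:car1-GO | queues: N=0 E=0 S=0 W=1
Cars crossed by step 4: 3

Answer: 3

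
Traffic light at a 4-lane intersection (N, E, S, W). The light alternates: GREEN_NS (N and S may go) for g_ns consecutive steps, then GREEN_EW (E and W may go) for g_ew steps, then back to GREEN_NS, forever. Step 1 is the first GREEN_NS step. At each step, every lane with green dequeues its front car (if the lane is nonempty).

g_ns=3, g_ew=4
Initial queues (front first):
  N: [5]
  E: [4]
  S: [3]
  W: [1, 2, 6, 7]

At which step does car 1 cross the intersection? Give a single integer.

Step 1 [NS]: N:car5-GO,E:wait,S:car3-GO,W:wait | queues: N=0 E=1 S=0 W=4
Step 2 [NS]: N:empty,E:wait,S:empty,W:wait | queues: N=0 E=1 S=0 W=4
Step 3 [NS]: N:empty,E:wait,S:empty,W:wait | queues: N=0 E=1 S=0 W=4
Step 4 [EW]: N:wait,E:car4-GO,S:wait,W:car1-GO | queues: N=0 E=0 S=0 W=3
Step 5 [EW]: N:wait,E:empty,S:wait,W:car2-GO | queues: N=0 E=0 S=0 W=2
Step 6 [EW]: N:wait,E:empty,S:wait,W:car6-GO | queues: N=0 E=0 S=0 W=1
Step 7 [EW]: N:wait,E:empty,S:wait,W:car7-GO | queues: N=0 E=0 S=0 W=0
Car 1 crosses at step 4

4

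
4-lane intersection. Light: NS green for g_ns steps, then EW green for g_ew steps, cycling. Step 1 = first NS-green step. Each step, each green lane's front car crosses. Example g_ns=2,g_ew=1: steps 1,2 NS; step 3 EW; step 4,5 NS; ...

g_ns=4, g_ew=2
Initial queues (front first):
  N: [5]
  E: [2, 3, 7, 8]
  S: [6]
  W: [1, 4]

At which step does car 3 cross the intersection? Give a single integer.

Step 1 [NS]: N:car5-GO,E:wait,S:car6-GO,W:wait | queues: N=0 E=4 S=0 W=2
Step 2 [NS]: N:empty,E:wait,S:empty,W:wait | queues: N=0 E=4 S=0 W=2
Step 3 [NS]: N:empty,E:wait,S:empty,W:wait | queues: N=0 E=4 S=0 W=2
Step 4 [NS]: N:empty,E:wait,S:empty,W:wait | queues: N=0 E=4 S=0 W=2
Step 5 [EW]: N:wait,E:car2-GO,S:wait,W:car1-GO | queues: N=0 E=3 S=0 W=1
Step 6 [EW]: N:wait,E:car3-GO,S:wait,W:car4-GO | queues: N=0 E=2 S=0 W=0
Step 7 [NS]: N:empty,E:wait,S:empty,W:wait | queues: N=0 E=2 S=0 W=0
Step 8 [NS]: N:empty,E:wait,S:empty,W:wait | queues: N=0 E=2 S=0 W=0
Step 9 [NS]: N:empty,E:wait,S:empty,W:wait | queues: N=0 E=2 S=0 W=0
Step 10 [NS]: N:empty,E:wait,S:empty,W:wait | queues: N=0 E=2 S=0 W=0
Step 11 [EW]: N:wait,E:car7-GO,S:wait,W:empty | queues: N=0 E=1 S=0 W=0
Step 12 [EW]: N:wait,E:car8-GO,S:wait,W:empty | queues: N=0 E=0 S=0 W=0
Car 3 crosses at step 6

6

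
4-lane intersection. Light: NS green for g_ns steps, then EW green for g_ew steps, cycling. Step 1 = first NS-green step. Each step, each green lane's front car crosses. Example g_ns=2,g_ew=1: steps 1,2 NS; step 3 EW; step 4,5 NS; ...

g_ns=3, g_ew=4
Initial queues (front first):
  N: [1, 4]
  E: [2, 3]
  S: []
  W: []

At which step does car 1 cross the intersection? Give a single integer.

Step 1 [NS]: N:car1-GO,E:wait,S:empty,W:wait | queues: N=1 E=2 S=0 W=0
Step 2 [NS]: N:car4-GO,E:wait,S:empty,W:wait | queues: N=0 E=2 S=0 W=0
Step 3 [NS]: N:empty,E:wait,S:empty,W:wait | queues: N=0 E=2 S=0 W=0
Step 4 [EW]: N:wait,E:car2-GO,S:wait,W:empty | queues: N=0 E=1 S=0 W=0
Step 5 [EW]: N:wait,E:car3-GO,S:wait,W:empty | queues: N=0 E=0 S=0 W=0
Car 1 crosses at step 1

1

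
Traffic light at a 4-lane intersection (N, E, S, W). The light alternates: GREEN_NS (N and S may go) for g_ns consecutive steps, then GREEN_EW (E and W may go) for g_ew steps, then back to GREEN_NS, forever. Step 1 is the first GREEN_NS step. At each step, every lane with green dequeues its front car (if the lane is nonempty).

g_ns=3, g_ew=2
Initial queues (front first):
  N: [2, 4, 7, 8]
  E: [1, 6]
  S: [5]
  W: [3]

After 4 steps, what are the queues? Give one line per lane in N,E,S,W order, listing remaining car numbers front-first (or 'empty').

Step 1 [NS]: N:car2-GO,E:wait,S:car5-GO,W:wait | queues: N=3 E=2 S=0 W=1
Step 2 [NS]: N:car4-GO,E:wait,S:empty,W:wait | queues: N=2 E=2 S=0 W=1
Step 3 [NS]: N:car7-GO,E:wait,S:empty,W:wait | queues: N=1 E=2 S=0 W=1
Step 4 [EW]: N:wait,E:car1-GO,S:wait,W:car3-GO | queues: N=1 E=1 S=0 W=0

N: 8
E: 6
S: empty
W: empty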